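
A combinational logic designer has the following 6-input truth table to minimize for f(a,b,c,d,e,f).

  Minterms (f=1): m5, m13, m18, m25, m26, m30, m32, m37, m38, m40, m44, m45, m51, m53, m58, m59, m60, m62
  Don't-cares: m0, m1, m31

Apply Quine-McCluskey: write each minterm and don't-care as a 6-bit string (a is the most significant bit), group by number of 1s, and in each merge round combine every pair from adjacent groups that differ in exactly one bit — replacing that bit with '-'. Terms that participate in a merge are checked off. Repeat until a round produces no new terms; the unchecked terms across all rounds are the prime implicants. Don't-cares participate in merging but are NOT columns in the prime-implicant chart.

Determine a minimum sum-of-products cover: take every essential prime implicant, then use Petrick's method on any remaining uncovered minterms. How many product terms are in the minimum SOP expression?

9

[col 0] 000000*, 000001*, 000101*, 001101*, 010010*, 011001, 011010*, 011110*, 011111*, 100000*, 100101*, 100110, 101000*, 101100*, 101101*, 110011*, 110101*, 111010*, 111011*, 111100*, 111110*
[col 1] -00000, -00101*, -01101*, -11010*, -11110*, 00-101*, 000-01, 00000-, 01-010, 011-10*, 01111-, 1-0101, 1-1100, 10-000, 10-101*, 101-00, 10110-, 11-011, 111-10*, 11101-, 1111-0
[col 2] -0-101, -11-10
Prime implicants: -0-101, -00000, -11-10, 000-01, 00000-, 01-010, 011001, 01111-, 1-0101, 1-1100, 10-000, 100110, 101-00, 10110-, 11-011, 11101-, 1111-0
PI chart (minterm → PIs covering it):
  5 | -0-101,000-01
  13 | -0-101  (sole → essential)
  18 | 01-010  (sole → essential)
  25 | 011001  (sole → essential)
  26 | -11-10,01-010
  30 | -11-10,01111-
  32 | -00000,10-000
  37 | -0-101,1-0101
  38 | 100110  (sole → essential)
  40 | 10-000,101-00
  44 | 1-1100,101-00,10110-
  45 | -0-101,10110-
  51 | 11-011  (sole → essential)
  53 | 1-0101  (sole → essential)
  58 | -11-10,11101-
  59 | 11-011,11101-
  60 | 1-1100,1111-0
  62 | -11-10,1111-0
Essential prime implicants: -0-101, 01-010, 011001, 1-0101, 100110, 11-011
Petrick residual → -11-10, 1-1100, 10-000
Minimum SOP uses 9 PIs: b'de'f + bcef' + a'bd'ef' + a'bcd'e'f + ac'de'f + acde'f' + ab'd'e'f' + ab'c'def' + abd'ef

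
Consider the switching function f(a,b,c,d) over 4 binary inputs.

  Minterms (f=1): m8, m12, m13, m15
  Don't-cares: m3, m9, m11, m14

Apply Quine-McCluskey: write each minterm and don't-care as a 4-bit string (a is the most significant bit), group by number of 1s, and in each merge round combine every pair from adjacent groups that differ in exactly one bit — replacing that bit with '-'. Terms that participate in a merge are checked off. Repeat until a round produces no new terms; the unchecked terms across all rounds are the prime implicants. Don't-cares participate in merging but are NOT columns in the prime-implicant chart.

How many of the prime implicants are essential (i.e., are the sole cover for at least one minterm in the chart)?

1

size-2^0 implicants → 0011(✓)  1000(✓)  1001(✓)  1011(✓)  1100(✓)  1101(✓)  1110(✓)  1111(✓)
size-2^1 implicants → -011  1-00(✓)  1-01(✓)  1-11(✓)  10-1(✓)  100-(✓)  11-0(✓)  11-1(✓)  110-(✓)  111-(✓)
size-2^2 implicants → 1--1  1-0-  11--
Unchecked terms (primes): -011, 1--1, 1-0-, 11--
Minterm coverage:
  m8 ⊆ 1-0- [E]
  m12 ⊆ 1-0-,11--
  m13 ⊆ 1--1,1-0-,11--
  m15 ⊆ 1--1,11--
E = {1-0-}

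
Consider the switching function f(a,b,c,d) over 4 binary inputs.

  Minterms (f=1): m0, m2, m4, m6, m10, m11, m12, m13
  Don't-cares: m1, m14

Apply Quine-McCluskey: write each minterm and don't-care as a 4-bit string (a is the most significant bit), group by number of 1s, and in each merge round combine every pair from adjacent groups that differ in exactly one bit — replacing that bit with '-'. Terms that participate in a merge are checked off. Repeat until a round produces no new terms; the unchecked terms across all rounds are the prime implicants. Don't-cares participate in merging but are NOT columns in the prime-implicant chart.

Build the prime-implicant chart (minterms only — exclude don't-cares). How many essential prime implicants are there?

[col 0] 0000*, 0001*, 0010*, 0100*, 0110*, 1010*, 1011*, 1100*, 1101*, 1110*
[col 1] -010*, -100*, -110*, 0-00*, 0-10*, 00-0*, 000-, 01-0*, 1-10*, 101-, 11-0*, 110-
[col 2] --10, -1-0, 0--0
Prime implicants: --10, -1-0, 0--0, 000-, 101-, 110-
PI chart (minterm → PIs covering it):
  0 | 0--0,000-
  2 | --10,0--0
  4 | -1-0,0--0
  6 | --10,-1-0,0--0
  10 | --10,101-
  11 | 101-  (sole → essential)
  12 | -1-0,110-
  13 | 110-  (sole → essential)
Essential prime implicants: 101-, 110-

2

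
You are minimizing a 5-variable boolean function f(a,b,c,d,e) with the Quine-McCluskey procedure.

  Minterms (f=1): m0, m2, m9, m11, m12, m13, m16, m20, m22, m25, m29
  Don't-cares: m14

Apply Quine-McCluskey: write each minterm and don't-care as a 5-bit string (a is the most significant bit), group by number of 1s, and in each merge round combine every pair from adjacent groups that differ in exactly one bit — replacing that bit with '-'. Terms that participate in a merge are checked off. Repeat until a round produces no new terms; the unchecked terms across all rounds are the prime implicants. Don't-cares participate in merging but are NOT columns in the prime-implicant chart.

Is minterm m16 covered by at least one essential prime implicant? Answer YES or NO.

NO

size-2^0 implicants → 00000(✓)  00010(✓)  01001(✓)  01011(✓)  01100(✓)  01101(✓)  01110(✓)  10000(✓)  10100(✓)  10110(✓)  11001(✓)  11101(✓)
size-2^1 implicants → -0000  -1001(✓)  -1101(✓)  000-0  01-01(✓)  010-1  011-0  0110-  10-00  101-0  11-01(✓)
size-2^2 implicants → -1-01
Unchecked terms (primes): -0000, -1-01, 000-0, 010-1, 011-0, 0110-, 10-00, 101-0
Minterm coverage:
  m0 ⊆ -0000,000-0
  m2 ⊆ 000-0 [E]
  m9 ⊆ -1-01,010-1
  m11 ⊆ 010-1 [E]
  m12 ⊆ 011-0,0110-
  m13 ⊆ -1-01,0110-
  m16 ⊆ -0000,10-00
  m20 ⊆ 10-00,101-0
  m22 ⊆ 101-0 [E]
  m25 ⊆ -1-01 [E]
  m29 ⊆ -1-01 [E]
E = {-1-01, 000-0, 010-1, 101-0}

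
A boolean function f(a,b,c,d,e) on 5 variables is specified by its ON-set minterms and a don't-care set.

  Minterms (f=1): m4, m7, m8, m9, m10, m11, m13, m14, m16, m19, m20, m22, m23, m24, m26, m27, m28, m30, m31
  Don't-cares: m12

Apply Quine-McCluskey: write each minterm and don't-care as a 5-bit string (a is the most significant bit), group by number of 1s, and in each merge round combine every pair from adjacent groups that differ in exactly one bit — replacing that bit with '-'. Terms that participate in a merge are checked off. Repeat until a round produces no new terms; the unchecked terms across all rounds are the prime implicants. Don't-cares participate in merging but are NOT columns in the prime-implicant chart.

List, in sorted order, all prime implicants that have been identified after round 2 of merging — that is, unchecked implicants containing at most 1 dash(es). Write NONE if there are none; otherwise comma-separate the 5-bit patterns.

size-2^0 implicants → 00100(✓)  00111(✓)  01000(✓)  01001(✓)  01010(✓)  01011(✓)  01100(✓)  01101(✓)  01110(✓)  10000(✓)  10011(✓)  10100(✓)  10110(✓)  10111(✓)  11000(✓)  11010(✓)  11011(✓)  11100(✓)  11110(✓)  11111(✓)
size-2^1 implicants → -0100(✓)  -0111  -1000(✓)  -1010(✓)  -1011(✓)  -1100(✓)  -1110(✓)  0-100(✓)  01-00(✓)  01-01(✓)  01-10(✓)  010-0(✓)  010-1(✓)  0100-(✓)  0101-(✓)  011-0(✓)  0110-(✓)  1-000(✓)  1-011(✓)  1-100(✓)  1-110(✓)  1-111(✓)  10-00(✓)  10-11(✓)  101-0(✓)  1011-(✓)  11-00(✓)  11-10(✓)  11-11(✓)  110-0(✓)  1101-(✓)  111-0(✓)  1111-(✓)
size-2^2 implicants → --100  -1-00(✓)  -1-10(✓)  -10-0(✓)  -101-  -11-0(✓)  01--0(✓)  01-0-  010--  1--00  1--11  1-1-0  1-11-  11--0(✓)  11-1-
size-2^3 implicants → -1--0
Unchecked terms (primes): --100, -0111, -1--0, -101-, 01-0-, 010--, 1--00, 1--11, 1-1-0, 1-11-, 11-1-

-0111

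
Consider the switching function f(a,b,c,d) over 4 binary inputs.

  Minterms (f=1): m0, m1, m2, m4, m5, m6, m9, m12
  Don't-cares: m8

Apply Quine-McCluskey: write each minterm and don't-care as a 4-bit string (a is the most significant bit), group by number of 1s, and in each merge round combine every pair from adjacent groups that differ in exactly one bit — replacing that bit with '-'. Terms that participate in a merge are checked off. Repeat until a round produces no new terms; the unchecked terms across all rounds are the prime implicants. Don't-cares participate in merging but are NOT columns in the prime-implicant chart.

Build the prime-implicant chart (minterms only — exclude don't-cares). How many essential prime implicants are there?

4

Round 0: 0000✓ 0001✓ 0010✓ 0100✓ 0101✓ 0110✓ 1000✓ 1001✓ 1100✓
Round 1: -000✓ -001✓ -100✓ 0-00✓ 0-01✓ 0-10✓ 00-0✓ 000-✓ 01-0✓ 010-✓ 1-00✓ 100-✓
Round 2: --00 -00- 0--0 0-0-
PIs = {--00, -00-, 0--0, 0-0-}
Coverage chart:
  m0: --00,-00-,0--0,0-0-
  m1: -00-,0-0-
  m2: 0--0 ←essential
  m4: --00,0--0,0-0-
  m5: 0-0- ←essential
  m6: 0--0 ←essential
  m9: -00- ←essential
  m12: --00 ←essential
Essential: --00, -00-, 0--0, 0-0-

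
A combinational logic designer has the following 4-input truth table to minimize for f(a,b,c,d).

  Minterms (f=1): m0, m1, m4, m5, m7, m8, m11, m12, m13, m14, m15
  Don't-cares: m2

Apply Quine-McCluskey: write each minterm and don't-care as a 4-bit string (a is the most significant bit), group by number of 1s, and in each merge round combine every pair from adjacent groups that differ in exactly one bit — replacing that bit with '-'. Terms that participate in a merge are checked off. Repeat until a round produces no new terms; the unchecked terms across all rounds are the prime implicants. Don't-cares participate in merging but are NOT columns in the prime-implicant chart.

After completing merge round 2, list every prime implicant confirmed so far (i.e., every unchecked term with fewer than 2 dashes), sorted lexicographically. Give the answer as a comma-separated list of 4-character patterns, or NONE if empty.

00-0, 1-11

size-2^0 implicants → 0000(✓)  0001(✓)  0010(✓)  0100(✓)  0101(✓)  0111(✓)  1000(✓)  1011(✓)  1100(✓)  1101(✓)  1110(✓)  1111(✓)
size-2^1 implicants → -000(✓)  -100(✓)  -101(✓)  -111(✓)  0-00(✓)  0-01(✓)  00-0  000-(✓)  01-1(✓)  010-(✓)  1-00(✓)  1-11  11-0(✓)  11-1(✓)  110-(✓)  111-(✓)
size-2^2 implicants → --00  -1-1  -10-  0-0-  11--
Unchecked terms (primes): --00, -1-1, -10-, 0-0-, 00-0, 1-11, 11--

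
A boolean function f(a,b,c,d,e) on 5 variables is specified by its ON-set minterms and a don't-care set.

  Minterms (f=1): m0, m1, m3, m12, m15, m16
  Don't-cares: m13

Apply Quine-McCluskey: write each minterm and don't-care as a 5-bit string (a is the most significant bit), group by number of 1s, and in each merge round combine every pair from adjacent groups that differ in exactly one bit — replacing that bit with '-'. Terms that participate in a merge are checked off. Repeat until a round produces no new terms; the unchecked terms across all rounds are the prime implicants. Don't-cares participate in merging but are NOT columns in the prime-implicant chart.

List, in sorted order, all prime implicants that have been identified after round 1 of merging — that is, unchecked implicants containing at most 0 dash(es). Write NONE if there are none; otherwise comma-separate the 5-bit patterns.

NONE

Round 0: 00000✓ 00001✓ 00011✓ 01100✓ 01101✓ 01111✓ 10000✓
Round 1: -0000 000-1 0000- 011-1 0110-
PIs = {-0000, 000-1, 0000-, 011-1, 0110-}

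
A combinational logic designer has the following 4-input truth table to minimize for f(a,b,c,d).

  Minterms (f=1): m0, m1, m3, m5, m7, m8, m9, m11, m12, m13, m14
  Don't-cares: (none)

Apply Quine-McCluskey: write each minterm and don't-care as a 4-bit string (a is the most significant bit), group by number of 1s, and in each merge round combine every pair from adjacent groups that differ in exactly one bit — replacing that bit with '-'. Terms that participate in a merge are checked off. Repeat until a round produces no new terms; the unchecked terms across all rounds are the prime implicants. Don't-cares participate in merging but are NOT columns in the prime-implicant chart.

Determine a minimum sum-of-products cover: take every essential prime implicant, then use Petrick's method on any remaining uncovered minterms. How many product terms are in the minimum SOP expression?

Round 0: 0000✓ 0001✓ 0011✓ 0101✓ 0111✓ 1000✓ 1001✓ 1011✓ 1100✓ 1101✓ 1110✓
Round 1: -000✓ -001✓ -011✓ -101✓ 0-01✓ 0-11✓ 00-1✓ 000-✓ 01-1✓ 1-00✓ 1-01✓ 10-1✓ 100-✓ 11-0 110-✓
Round 2: --01 -0-1 -00- 0--1 1-0-
PIs = {--01, -0-1, -00-, 0--1, 1-0-, 11-0}
Coverage chart:
  m0: -00- ←essential
  m1: --01,-0-1,-00-,0--1
  m3: -0-1,0--1
  m5: --01,0--1
  m7: 0--1 ←essential
  m8: -00-,1-0-
  m9: --01,-0-1,-00-,1-0-
  m11: -0-1 ←essential
  m12: 1-0-,11-0
  m13: --01,1-0-
  m14: 11-0 ←essential
Essential: -0-1, -00-, 0--1, 11-0
Petrick residual → --01
Min cover (5 terms): c'd + b'd + b'c' + a'd + abd'

5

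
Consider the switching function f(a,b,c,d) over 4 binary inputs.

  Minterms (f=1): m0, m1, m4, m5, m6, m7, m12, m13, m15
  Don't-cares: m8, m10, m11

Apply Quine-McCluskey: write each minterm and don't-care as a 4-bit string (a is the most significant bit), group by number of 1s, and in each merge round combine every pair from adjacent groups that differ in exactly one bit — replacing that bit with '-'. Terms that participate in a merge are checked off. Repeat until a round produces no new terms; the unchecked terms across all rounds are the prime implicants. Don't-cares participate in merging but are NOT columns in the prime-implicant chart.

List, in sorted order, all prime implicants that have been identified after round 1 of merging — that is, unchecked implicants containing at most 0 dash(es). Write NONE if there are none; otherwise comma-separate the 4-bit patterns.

NONE

[col 0] 0000*, 0001*, 0100*, 0101*, 0110*, 0111*, 1000*, 1010*, 1011*, 1100*, 1101*, 1111*
[col 1] -000*, -100*, -101*, -111*, 0-00*, 0-01*, 000-*, 01-0*, 01-1*, 010-*, 011-*, 1-00*, 1-11, 10-0, 101-, 11-1*, 110-*
[col 2] --00, -1-1, -10-, 0-0-, 01--
Prime implicants: --00, -1-1, -10-, 0-0-, 01--, 1-11, 10-0, 101-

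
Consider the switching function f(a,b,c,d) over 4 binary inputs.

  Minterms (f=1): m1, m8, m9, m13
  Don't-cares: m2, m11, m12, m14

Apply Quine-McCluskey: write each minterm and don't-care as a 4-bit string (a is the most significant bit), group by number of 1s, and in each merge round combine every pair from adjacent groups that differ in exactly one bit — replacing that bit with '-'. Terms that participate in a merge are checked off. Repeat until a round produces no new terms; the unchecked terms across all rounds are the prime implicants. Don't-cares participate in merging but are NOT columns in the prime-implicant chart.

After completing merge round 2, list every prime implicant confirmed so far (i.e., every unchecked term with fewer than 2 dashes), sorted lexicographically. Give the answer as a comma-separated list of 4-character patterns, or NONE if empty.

[col 0] 0001*, 0010, 1000*, 1001*, 1011*, 1100*, 1101*, 1110*
[col 1] -001, 1-00*, 1-01*, 10-1, 100-*, 11-0, 110-*
[col 2] 1-0-
Prime implicants: -001, 0010, 1-0-, 10-1, 11-0

-001, 0010, 10-1, 11-0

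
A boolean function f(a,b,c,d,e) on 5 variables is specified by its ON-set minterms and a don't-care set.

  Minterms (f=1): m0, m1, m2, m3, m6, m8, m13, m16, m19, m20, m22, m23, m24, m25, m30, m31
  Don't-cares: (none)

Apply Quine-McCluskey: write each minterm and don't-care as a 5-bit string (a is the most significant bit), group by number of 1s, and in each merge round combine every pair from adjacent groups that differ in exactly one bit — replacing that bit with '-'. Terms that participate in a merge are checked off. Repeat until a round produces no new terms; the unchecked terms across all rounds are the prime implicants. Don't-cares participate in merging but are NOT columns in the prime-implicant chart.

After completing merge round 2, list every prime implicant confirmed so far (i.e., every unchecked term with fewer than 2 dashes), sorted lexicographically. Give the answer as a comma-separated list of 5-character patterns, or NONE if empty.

[col 0] 00000*, 00001*, 00010*, 00011*, 00110*, 01000*, 01101, 10000*, 10011*, 10100*, 10110*, 10111*, 11000*, 11001*, 11110*, 11111*
[col 1] -0000*, -0011, -0110, -1000*, 0-000*, 00-10, 000-0*, 000-1*, 0000-*, 0001-*, 1-000*, 1-110*, 1-111*, 10-00, 10-11, 101-0, 1011-*, 1100-, 1111-*
[col 2] --000, 000--, 1-11-
Prime implicants: --000, -0011, -0110, 00-10, 000--, 01101, 1-11-, 10-00, 10-11, 101-0, 1100-

-0011, -0110, 00-10, 01101, 10-00, 10-11, 101-0, 1100-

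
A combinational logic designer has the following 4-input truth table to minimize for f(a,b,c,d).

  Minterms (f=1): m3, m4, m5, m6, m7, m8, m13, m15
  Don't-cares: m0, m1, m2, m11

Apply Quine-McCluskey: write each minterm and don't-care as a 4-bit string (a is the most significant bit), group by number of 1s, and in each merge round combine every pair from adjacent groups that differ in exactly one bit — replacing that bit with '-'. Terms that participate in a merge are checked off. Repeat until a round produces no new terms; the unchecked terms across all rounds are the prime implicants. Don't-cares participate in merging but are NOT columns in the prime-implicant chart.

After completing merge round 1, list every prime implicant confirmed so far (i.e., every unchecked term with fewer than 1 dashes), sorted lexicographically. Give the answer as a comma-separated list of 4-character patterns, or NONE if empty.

Round 0: 0000✓ 0001✓ 0010✓ 0011✓ 0100✓ 0101✓ 0110✓ 0111✓ 1000✓ 1011✓ 1101✓ 1111✓
Round 1: -000 -011✓ -101✓ -111✓ 0-00✓ 0-01✓ 0-10✓ 0-11✓ 00-0✓ 00-1✓ 000-✓ 001-✓ 01-0✓ 01-1✓ 010-✓ 011-✓ 1-11✓ 11-1✓
Round 2: --11 -1-1 0--0✓ 0--1✓ 0-0-✓ 0-1-✓ 00--✓ 01--✓
Round 3: 0---
PIs = {--11, -000, -1-1, 0---}

NONE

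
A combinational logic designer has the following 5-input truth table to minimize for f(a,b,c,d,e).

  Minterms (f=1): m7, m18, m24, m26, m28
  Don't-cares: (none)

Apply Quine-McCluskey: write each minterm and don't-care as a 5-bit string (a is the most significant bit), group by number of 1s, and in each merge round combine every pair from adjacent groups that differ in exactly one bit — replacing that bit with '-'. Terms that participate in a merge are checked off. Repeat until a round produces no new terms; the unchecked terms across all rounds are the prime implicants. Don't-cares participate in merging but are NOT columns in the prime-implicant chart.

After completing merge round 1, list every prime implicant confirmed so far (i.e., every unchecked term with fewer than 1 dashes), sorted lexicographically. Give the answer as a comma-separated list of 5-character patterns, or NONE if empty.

00111

[col 0] 00111, 10010*, 11000*, 11010*, 11100*
[col 1] 1-010, 11-00, 110-0
Prime implicants: 00111, 1-010, 11-00, 110-0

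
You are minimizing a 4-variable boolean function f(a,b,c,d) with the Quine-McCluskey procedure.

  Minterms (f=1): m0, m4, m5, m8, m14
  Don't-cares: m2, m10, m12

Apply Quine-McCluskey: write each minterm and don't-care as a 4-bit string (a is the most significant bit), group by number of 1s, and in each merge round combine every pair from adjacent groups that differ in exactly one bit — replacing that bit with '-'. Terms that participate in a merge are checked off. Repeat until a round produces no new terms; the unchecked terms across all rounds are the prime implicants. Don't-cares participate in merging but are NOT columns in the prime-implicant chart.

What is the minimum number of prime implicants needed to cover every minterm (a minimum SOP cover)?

3

size-2^0 implicants → 0000(✓)  0010(✓)  0100(✓)  0101(✓)  1000(✓)  1010(✓)  1100(✓)  1110(✓)
size-2^1 implicants → -000(✓)  -010(✓)  -100(✓)  0-00(✓)  00-0(✓)  010-  1-00(✓)  1-10(✓)  10-0(✓)  11-0(✓)
size-2^2 implicants → --00  -0-0  1--0
Unchecked terms (primes): --00, -0-0, 010-, 1--0
Minterm coverage:
  m0 ⊆ --00,-0-0
  m4 ⊆ --00,010-
  m5 ⊆ 010- [E]
  m8 ⊆ --00,-0-0,1--0
  m14 ⊆ 1--0 [E]
E = {010-, 1--0}
Petrick residual → --00
Cover = c'd' + a'bc' + ad'  |cover|=3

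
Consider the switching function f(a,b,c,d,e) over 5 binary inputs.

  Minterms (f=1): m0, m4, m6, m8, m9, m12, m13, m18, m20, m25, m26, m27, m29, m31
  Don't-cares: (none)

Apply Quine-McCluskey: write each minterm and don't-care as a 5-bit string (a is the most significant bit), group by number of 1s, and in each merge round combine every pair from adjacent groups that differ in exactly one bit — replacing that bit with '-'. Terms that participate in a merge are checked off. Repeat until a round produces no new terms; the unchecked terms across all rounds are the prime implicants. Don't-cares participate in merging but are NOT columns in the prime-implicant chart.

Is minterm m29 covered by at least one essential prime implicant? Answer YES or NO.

YES

size-2^0 implicants → 00000(✓)  00100(✓)  00110(✓)  01000(✓)  01001(✓)  01100(✓)  01101(✓)  10010(✓)  10100(✓)  11001(✓)  11010(✓)  11011(✓)  11101(✓)  11111(✓)
size-2^1 implicants → -0100  -1001(✓)  -1101(✓)  0-000(✓)  0-100(✓)  00-00(✓)  001-0  01-00(✓)  01-01(✓)  0100-(✓)  0110-(✓)  1-010  11-01(✓)  11-11(✓)  110-1(✓)  1101-  111-1(✓)
size-2^2 implicants → -1-01  0--00  01-0-  11--1
Unchecked terms (primes): -0100, -1-01, 0--00, 001-0, 01-0-, 1-010, 11--1, 1101-
Minterm coverage:
  m0 ⊆ 0--00 [E]
  m4 ⊆ -0100,0--00,001-0
  m6 ⊆ 001-0 [E]
  m8 ⊆ 0--00,01-0-
  m9 ⊆ -1-01,01-0-
  m12 ⊆ 0--00,01-0-
  m13 ⊆ -1-01,01-0-
  m18 ⊆ 1-010 [E]
  m20 ⊆ -0100 [E]
  m25 ⊆ -1-01,11--1
  m26 ⊆ 1-010,1101-
  m27 ⊆ 11--1,1101-
  m29 ⊆ -1-01,11--1
  m31 ⊆ 11--1 [E]
E = {-0100, 0--00, 001-0, 1-010, 11--1}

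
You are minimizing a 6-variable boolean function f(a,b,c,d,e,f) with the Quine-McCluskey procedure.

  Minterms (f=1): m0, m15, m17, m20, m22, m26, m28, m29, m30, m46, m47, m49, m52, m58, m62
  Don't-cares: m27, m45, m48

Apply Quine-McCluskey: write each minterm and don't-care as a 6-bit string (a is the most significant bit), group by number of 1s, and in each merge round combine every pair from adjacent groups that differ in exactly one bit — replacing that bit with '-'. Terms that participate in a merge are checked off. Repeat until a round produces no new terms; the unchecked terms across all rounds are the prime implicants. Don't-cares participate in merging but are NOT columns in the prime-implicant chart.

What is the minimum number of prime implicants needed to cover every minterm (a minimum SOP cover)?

8

Round 0: 000000 001111✓ 010001✓ 010100✓ 010110✓ 011010✓ 011011✓ 011100✓ 011101✓ 011110✓ 101101✓ 101110✓ 101111✓ 110000✓ 110001✓ 110100✓ 111010✓ 111110✓
Round 1: -01111 -10001 -10100 -11010✓ -11110✓ 01-100✓ 01-110✓ 0101-0✓ 011-10✓ 01101- 0111-0✓ 01110- 1-1110 1011-1 10111- 110-00 11000- 111-10✓
Round 2: -11-10 01-1-0
PIs = {-01111, -10001, -10100, -11-10, 000000, 01-1-0, 01101-, 01110-, 1-1110, 1011-1, 10111-, 110-00, 11000-}
Coverage chart:
  m0: 000000 ←essential
  m15: -01111 ←essential
  m17: -10001 ←essential
  m20: -10100,01-1-0
  m22: 01-1-0 ←essential
  m26: -11-10,01101-
  m28: 01-1-0,01110-
  m29: 01110- ←essential
  m30: -11-10,01-1-0
  m46: 1-1110,10111-
  m47: -01111,1011-1,10111-
  m49: -10001,11000-
  m52: -10100,110-00
  m58: -11-10 ←essential
  m62: -11-10,1-1110
Essential: -01111, -10001, -11-10, 000000, 01-1-0, 01110-
Petrick residual → -10100, 1-1110
Min cover (8 terms): b'cdef + bc'd'e'f + bc'de'f' + bcef' + a'b'c'd'e'f' + a'bdf' + a'bcde' + acdef'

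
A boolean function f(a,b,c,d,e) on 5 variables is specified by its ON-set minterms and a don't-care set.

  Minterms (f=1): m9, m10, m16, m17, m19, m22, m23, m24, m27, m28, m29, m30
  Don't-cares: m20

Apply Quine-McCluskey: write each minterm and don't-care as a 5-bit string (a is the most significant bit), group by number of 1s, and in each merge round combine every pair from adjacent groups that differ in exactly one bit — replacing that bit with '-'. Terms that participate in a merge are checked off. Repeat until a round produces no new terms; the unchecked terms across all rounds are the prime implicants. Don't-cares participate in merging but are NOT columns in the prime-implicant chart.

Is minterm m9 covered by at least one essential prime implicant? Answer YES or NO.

YES

[col 0] 01001, 01010, 10000*, 10001*, 10011*, 10100*, 10110*, 10111*, 11000*, 11011*, 11100*, 11101*, 11110*
[col 1] 1-000*, 1-011, 1-100*, 1-110*, 10-00*, 10-11, 100-1, 1000-, 101-0*, 1011-, 11-00*, 111-0*, 1110-
[col 2] 1--00, 1-1-0
Prime implicants: 01001, 01010, 1--00, 1-011, 1-1-0, 10-11, 100-1, 1000-, 1011-, 1110-
PI chart (minterm → PIs covering it):
  9 | 01001  (sole → essential)
  10 | 01010  (sole → essential)
  16 | 1--00,1000-
  17 | 100-1,1000-
  19 | 1-011,10-11,100-1
  22 | 1-1-0,1011-
  23 | 10-11,1011-
  24 | 1--00  (sole → essential)
  27 | 1-011  (sole → essential)
  28 | 1--00,1-1-0,1110-
  29 | 1110-  (sole → essential)
  30 | 1-1-0  (sole → essential)
Essential prime implicants: 01001, 01010, 1--00, 1-011, 1-1-0, 1110-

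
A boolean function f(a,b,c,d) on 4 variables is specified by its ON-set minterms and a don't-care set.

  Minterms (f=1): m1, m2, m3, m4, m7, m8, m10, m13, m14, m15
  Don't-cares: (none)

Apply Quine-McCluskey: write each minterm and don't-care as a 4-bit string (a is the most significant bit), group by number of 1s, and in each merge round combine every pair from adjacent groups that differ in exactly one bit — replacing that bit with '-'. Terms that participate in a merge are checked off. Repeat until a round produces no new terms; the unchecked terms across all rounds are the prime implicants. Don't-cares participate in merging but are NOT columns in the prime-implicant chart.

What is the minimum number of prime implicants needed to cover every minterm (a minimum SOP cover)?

7

size-2^0 implicants → 0001(✓)  0010(✓)  0011(✓)  0100  0111(✓)  1000(✓)  1010(✓)  1101(✓)  1110(✓)  1111(✓)
size-2^1 implicants → -010  -111  0-11  00-1  001-  1-10  10-0  11-1  111-
Unchecked terms (primes): -010, -111, 0-11, 00-1, 001-, 0100, 1-10, 10-0, 11-1, 111-
Minterm coverage:
  m1 ⊆ 00-1 [E]
  m2 ⊆ -010,001-
  m3 ⊆ 0-11,00-1,001-
  m4 ⊆ 0100 [E]
  m7 ⊆ -111,0-11
  m8 ⊆ 10-0 [E]
  m10 ⊆ -010,1-10,10-0
  m13 ⊆ 11-1 [E]
  m14 ⊆ 1-10,111-
  m15 ⊆ -111,11-1,111-
E = {00-1, 0100, 10-0, 11-1}
Petrick residual → -010, -111, 1-10
Cover = b'cd' + bcd + a'b'd + a'bc'd' + acd' + ab'd' + abd  |cover|=7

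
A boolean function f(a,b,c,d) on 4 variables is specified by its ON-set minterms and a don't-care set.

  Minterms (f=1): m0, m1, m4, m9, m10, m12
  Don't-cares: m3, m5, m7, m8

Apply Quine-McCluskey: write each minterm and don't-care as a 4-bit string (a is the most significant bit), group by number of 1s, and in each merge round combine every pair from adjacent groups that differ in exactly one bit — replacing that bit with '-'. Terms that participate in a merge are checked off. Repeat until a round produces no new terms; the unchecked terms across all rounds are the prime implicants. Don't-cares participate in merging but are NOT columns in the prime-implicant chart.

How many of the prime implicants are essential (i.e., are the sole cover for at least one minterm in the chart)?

3

size-2^0 implicants → 0000(✓)  0001(✓)  0011(✓)  0100(✓)  0101(✓)  0111(✓)  1000(✓)  1001(✓)  1010(✓)  1100(✓)
size-2^1 implicants → -000(✓)  -001(✓)  -100(✓)  0-00(✓)  0-01(✓)  0-11(✓)  00-1(✓)  000-(✓)  01-1(✓)  010-(✓)  1-00(✓)  10-0  100-(✓)
size-2^2 implicants → --00  -00-  0--1  0-0-
Unchecked terms (primes): --00, -00-, 0--1, 0-0-, 10-0
Minterm coverage:
  m0 ⊆ --00,-00-,0-0-
  m1 ⊆ -00-,0--1,0-0-
  m4 ⊆ --00,0-0-
  m9 ⊆ -00- [E]
  m10 ⊆ 10-0 [E]
  m12 ⊆ --00 [E]
E = {--00, -00-, 10-0}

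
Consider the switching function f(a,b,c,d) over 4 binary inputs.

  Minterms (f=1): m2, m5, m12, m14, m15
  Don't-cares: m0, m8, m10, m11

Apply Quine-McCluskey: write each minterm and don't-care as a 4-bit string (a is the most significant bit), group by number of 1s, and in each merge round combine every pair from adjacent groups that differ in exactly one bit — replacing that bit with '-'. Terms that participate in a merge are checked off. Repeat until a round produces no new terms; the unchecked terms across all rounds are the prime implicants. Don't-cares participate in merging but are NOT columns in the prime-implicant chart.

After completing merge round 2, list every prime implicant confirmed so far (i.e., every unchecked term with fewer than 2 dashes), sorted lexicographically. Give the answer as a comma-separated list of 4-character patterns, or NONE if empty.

size-2^0 implicants → 0000(✓)  0010(✓)  0101  1000(✓)  1010(✓)  1011(✓)  1100(✓)  1110(✓)  1111(✓)
size-2^1 implicants → -000(✓)  -010(✓)  00-0(✓)  1-00(✓)  1-10(✓)  1-11(✓)  10-0(✓)  101-(✓)  11-0(✓)  111-(✓)
size-2^2 implicants → -0-0  1--0  1-1-
Unchecked terms (primes): -0-0, 0101, 1--0, 1-1-

0101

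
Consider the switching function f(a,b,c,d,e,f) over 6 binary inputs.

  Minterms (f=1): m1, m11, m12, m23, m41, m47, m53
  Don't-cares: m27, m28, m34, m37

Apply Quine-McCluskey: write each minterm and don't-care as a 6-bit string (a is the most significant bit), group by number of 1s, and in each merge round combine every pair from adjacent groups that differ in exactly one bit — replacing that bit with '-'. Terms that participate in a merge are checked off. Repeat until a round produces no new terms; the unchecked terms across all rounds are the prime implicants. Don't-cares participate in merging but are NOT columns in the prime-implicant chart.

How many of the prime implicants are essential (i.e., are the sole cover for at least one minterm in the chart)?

7

Round 0: 000001 001011✓ 001100✓ 010111 011011✓ 011100✓ 100010 100101✓ 101001 101111 110101✓
Round 1: 0-1011 0-1100 1-0101
PIs = {0-1011, 0-1100, 000001, 010111, 1-0101, 100010, 101001, 101111}
Coverage chart:
  m1: 000001 ←essential
  m11: 0-1011 ←essential
  m12: 0-1100 ←essential
  m23: 010111 ←essential
  m41: 101001 ←essential
  m47: 101111 ←essential
  m53: 1-0101 ←essential
Essential: 0-1011, 0-1100, 000001, 010111, 1-0101, 101001, 101111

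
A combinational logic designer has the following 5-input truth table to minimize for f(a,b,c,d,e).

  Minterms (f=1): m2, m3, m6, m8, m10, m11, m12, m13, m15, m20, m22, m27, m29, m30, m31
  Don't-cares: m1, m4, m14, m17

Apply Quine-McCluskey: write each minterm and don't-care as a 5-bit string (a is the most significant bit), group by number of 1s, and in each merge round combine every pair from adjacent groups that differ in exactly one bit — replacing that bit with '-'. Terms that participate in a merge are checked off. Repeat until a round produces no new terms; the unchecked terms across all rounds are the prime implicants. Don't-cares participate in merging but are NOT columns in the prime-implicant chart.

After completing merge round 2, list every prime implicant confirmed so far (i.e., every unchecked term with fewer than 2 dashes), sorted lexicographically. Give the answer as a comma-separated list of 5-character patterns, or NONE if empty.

-0001, 000-1

size-2^0 implicants → 00001(✓)  00010(✓)  00011(✓)  00100(✓)  00110(✓)  01000(✓)  01010(✓)  01011(✓)  01100(✓)  01101(✓)  01110(✓)  01111(✓)  10001(✓)  10100(✓)  10110(✓)  11011(✓)  11101(✓)  11110(✓)  11111(✓)
size-2^1 implicants → -0001  -0100(✓)  -0110(✓)  -1011(✓)  -1101(✓)  -1110(✓)  -1111(✓)  0-010(✓)  0-011(✓)  0-100(✓)  0-110(✓)  00-10(✓)  000-1  0001-(✓)  001-0(✓)  01-00(✓)  01-10(✓)  01-11(✓)  010-0(✓)  0101-(✓)  011-0(✓)  011-1(✓)  0110-(✓)  0111-(✓)  1-110(✓)  101-0(✓)  11-11(✓)  111-1(✓)  1111-(✓)
size-2^2 implicants → --110  -01-0  -1-11  -11-1  -111-  0--10  0-01-  0-1-0  01--0  01-1-  011--
Unchecked terms (primes): --110, -0001, -01-0, -1-11, -11-1, -111-, 0--10, 0-01-, 0-1-0, 000-1, 01--0, 01-1-, 011--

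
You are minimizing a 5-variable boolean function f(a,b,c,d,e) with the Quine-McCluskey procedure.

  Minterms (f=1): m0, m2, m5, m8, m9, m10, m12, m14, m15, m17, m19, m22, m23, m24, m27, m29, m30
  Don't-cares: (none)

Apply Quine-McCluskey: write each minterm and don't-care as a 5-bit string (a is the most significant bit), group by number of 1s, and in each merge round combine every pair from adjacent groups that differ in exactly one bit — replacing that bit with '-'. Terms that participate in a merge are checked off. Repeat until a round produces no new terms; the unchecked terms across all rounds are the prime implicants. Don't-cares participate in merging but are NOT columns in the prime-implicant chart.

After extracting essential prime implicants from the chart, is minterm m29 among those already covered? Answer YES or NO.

size-2^0 implicants → 00000(✓)  00010(✓)  00101  01000(✓)  01001(✓)  01010(✓)  01100(✓)  01110(✓)  01111(✓)  10001(✓)  10011(✓)  10110(✓)  10111(✓)  11000(✓)  11011(✓)  11101  11110(✓)
size-2^1 implicants → -1000  -1110  0-000(✓)  0-010(✓)  000-0(✓)  01-00(✓)  01-10(✓)  010-0(✓)  0100-  011-0(✓)  0111-  1-011  1-110  10-11  100-1  1011-
size-2^2 implicants → 0-0-0  01--0
Unchecked terms (primes): -1000, -1110, 0-0-0, 00101, 01--0, 0100-, 0111-, 1-011, 1-110, 10-11, 100-1, 1011-, 11101
Minterm coverage:
  m0 ⊆ 0-0-0 [E]
  m2 ⊆ 0-0-0 [E]
  m5 ⊆ 00101 [E]
  m8 ⊆ -1000,0-0-0,01--0,0100-
  m9 ⊆ 0100- [E]
  m10 ⊆ 0-0-0,01--0
  m12 ⊆ 01--0 [E]
  m14 ⊆ -1110,01--0,0111-
  m15 ⊆ 0111- [E]
  m17 ⊆ 100-1 [E]
  m19 ⊆ 1-011,10-11,100-1
  m22 ⊆ 1-110,1011-
  m23 ⊆ 10-11,1011-
  m24 ⊆ -1000 [E]
  m27 ⊆ 1-011 [E]
  m29 ⊆ 11101 [E]
  m30 ⊆ -1110,1-110
E = {-1000, 0-0-0, 00101, 01--0, 0100-, 0111-, 1-011, 100-1, 11101}

YES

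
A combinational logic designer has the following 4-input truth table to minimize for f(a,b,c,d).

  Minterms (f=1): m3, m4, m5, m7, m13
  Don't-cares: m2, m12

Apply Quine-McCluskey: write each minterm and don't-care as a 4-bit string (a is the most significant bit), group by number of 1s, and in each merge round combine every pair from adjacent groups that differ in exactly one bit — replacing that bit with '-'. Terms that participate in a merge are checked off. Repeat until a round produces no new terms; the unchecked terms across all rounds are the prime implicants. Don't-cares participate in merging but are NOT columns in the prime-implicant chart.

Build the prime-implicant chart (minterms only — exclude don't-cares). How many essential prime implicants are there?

1

Round 0: 0010✓ 0011✓ 0100✓ 0101✓ 0111✓ 1100✓ 1101✓
Round 1: -100✓ -101✓ 0-11 001- 01-1 010-✓ 110-✓
Round 2: -10-
PIs = {-10-, 0-11, 001-, 01-1}
Coverage chart:
  m3: 0-11,001-
  m4: -10- ←essential
  m5: -10-,01-1
  m7: 0-11,01-1
  m13: -10- ←essential
Essential: -10-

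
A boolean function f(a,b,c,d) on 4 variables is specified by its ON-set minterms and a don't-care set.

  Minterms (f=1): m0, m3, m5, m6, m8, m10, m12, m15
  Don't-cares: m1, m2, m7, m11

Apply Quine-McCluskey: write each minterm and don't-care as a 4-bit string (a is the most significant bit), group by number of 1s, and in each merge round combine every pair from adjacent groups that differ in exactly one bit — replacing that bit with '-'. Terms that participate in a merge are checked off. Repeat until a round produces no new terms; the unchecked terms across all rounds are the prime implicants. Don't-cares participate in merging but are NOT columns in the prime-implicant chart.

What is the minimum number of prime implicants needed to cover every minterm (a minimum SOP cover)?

5

size-2^0 implicants → 0000(✓)  0001(✓)  0010(✓)  0011(✓)  0101(✓)  0110(✓)  0111(✓)  1000(✓)  1010(✓)  1011(✓)  1100(✓)  1111(✓)
size-2^1 implicants → -000(✓)  -010(✓)  -011(✓)  -111(✓)  0-01(✓)  0-10(✓)  0-11(✓)  00-0(✓)  00-1(✓)  000-(✓)  001-(✓)  01-1(✓)  011-(✓)  1-00  1-11(✓)  10-0(✓)  101-(✓)
size-2^2 implicants → --11  -0-0  -01-  0--1  0-1-  00--
Unchecked terms (primes): --11, -0-0, -01-, 0--1, 0-1-, 00--, 1-00
Minterm coverage:
  m0 ⊆ -0-0,00--
  m3 ⊆ --11,-01-,0--1,0-1-,00--
  m5 ⊆ 0--1 [E]
  m6 ⊆ 0-1- [E]
  m8 ⊆ -0-0,1-00
  m10 ⊆ -0-0,-01-
  m12 ⊆ 1-00 [E]
  m15 ⊆ --11 [E]
E = {--11, 0--1, 0-1-, 1-00}
Petrick residual → -0-0
Cover = cd + b'd' + a'd + a'c + ac'd'  |cover|=5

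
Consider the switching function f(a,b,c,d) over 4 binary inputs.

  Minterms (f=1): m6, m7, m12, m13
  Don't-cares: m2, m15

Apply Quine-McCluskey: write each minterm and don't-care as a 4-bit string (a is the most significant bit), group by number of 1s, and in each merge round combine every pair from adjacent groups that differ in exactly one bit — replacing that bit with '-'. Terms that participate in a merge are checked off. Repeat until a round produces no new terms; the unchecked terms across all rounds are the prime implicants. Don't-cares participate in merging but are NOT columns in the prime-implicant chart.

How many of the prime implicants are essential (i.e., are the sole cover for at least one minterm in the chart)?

1

Round 0: 0010✓ 0110✓ 0111✓ 1100✓ 1101✓ 1111✓
Round 1: -111 0-10 011- 11-1 110-
PIs = {-111, 0-10, 011-, 11-1, 110-}
Coverage chart:
  m6: 0-10,011-
  m7: -111,011-
  m12: 110- ←essential
  m13: 11-1,110-
Essential: 110-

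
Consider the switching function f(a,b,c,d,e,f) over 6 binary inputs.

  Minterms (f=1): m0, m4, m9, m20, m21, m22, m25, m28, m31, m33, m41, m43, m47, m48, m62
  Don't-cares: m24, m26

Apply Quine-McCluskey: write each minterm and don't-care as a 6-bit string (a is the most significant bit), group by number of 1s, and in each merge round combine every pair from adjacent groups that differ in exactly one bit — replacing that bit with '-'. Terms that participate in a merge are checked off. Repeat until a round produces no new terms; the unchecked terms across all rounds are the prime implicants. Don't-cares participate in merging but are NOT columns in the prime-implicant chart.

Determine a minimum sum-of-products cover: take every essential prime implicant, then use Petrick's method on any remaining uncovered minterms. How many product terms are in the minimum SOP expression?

Round 0: 000000✓ 000100✓ 001001✓ 010100✓ 010101✓ 010110✓ 011000✓ 011001✓ 011010✓ 011100✓ 011111 100001✓ 101001✓ 101011✓ 101111✓ 110000 111110
Round 1: -01001 0-0100 0-1001 000-00 01-100 0101-0 01010- 011-00 0110-0 01100- 10-001 101-11 1010-1
PIs = {-01001, 0-0100, 0-1001, 000-00, 01-100, 0101-0, 01010-, 011-00, 0110-0, 01100-, 011111, 10-001, 101-11, 1010-1, 110000, 111110}
Coverage chart:
  m0: 000-00 ←essential
  m4: 0-0100,000-00
  m9: -01001,0-1001
  m20: 0-0100,01-100,0101-0,01010-
  m21: 01010- ←essential
  m22: 0101-0 ←essential
  m25: 0-1001,01100-
  m28: 01-100,011-00
  m31: 011111 ←essential
  m33: 10-001 ←essential
  m41: -01001,10-001,1010-1
  m43: 101-11,1010-1
  m47: 101-11 ←essential
  m48: 110000 ←essential
  m62: 111110 ←essential
Essential: 000-00, 0101-0, 01010-, 011111, 10-001, 101-11, 110000, 111110
Petrick residual → 0-1001, 01-100
Min cover (10 terms): a'cd'e'f + a'b'c'e'f' + a'bde'f' + a'bc'df' + a'bc'de' + a'bcdef + ab'd'e'f + ab'cef + abc'd'e'f' + abcdef'

10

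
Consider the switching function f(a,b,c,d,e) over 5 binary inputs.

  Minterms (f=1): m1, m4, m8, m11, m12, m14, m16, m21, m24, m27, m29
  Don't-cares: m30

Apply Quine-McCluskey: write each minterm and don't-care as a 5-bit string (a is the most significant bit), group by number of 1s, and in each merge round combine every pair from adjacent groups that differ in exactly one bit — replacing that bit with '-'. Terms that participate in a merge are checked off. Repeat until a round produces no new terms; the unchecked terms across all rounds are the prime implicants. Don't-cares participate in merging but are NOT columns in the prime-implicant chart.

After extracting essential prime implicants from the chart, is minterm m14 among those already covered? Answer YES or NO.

size-2^0 implicants → 00001  00100(✓)  01000(✓)  01011(✓)  01100(✓)  01110(✓)  10000(✓)  10101(✓)  11000(✓)  11011(✓)  11101(✓)  11110(✓)
size-2^1 implicants → -1000  -1011  -1110  0-100  01-00  011-0  1-000  1-101
Unchecked terms (primes): -1000, -1011, -1110, 0-100, 00001, 01-00, 011-0, 1-000, 1-101
Minterm coverage:
  m1 ⊆ 00001 [E]
  m4 ⊆ 0-100 [E]
  m8 ⊆ -1000,01-00
  m11 ⊆ -1011 [E]
  m12 ⊆ 0-100,01-00,011-0
  m14 ⊆ -1110,011-0
  m16 ⊆ 1-000 [E]
  m21 ⊆ 1-101 [E]
  m24 ⊆ -1000,1-000
  m27 ⊆ -1011 [E]
  m29 ⊆ 1-101 [E]
E = {-1011, 0-100, 00001, 1-000, 1-101}

NO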